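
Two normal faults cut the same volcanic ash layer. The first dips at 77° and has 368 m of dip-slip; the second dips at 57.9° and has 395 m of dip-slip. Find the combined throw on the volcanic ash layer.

693 m

throw_A = 368 × sin(77°) = 358.6 m
throw_B = 395 × sin(57.9°) = 334.6 m
total = 358.6 + 334.6 = 693 m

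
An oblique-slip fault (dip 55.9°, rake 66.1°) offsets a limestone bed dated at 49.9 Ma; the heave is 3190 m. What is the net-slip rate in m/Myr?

125 m/Myr

dip-slip = heave / cos(dip) = 3190 / cos(55.9°) = 5690 m
net slip = dip-slip / sin(rake) = 5690 / sin(66.1°) = 6224 m
rate = 6224 m / 49.9 Ma = 0.000125 m/yr = 125 m/Myr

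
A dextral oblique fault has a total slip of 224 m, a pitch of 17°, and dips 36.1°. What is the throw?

38.6 m

dip-slip = net slip × sin(rake) = 224 m × sin(17°) = 65.49 m
throw = dip-slip × sin(dip) = 65.49 × sin(36.1°) = 38.6 m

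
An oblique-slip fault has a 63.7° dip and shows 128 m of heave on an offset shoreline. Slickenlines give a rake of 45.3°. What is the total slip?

406 m

dip-slip = heave / cos(dip) = 128 / cos(63.7°) = 288.9 m
net slip = dip-slip / sin(rake) = 288.9 / sin(45.3°) = 406 m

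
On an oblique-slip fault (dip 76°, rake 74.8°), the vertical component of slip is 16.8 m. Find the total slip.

dip-slip = throw / sin(dip) = 16.8 / sin(76°) = 17.31 m
net slip = dip-slip / sin(rake) = 17.31 / sin(74.8°) = 17.9 m

17.9 m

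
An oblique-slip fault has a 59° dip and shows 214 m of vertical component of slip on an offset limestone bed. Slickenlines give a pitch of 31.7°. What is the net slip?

dip-slip = throw / sin(dip) = 214 / sin(59°) = 249.7 m
net slip = dip-slip / sin(rake) = 249.7 / sin(31.7°) = 475 m

475 m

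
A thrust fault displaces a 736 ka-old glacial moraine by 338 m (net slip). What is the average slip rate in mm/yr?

rate = 338 m / 736 ka = 0.000459 m/yr = 0.459 mm/yr

0.459 mm/yr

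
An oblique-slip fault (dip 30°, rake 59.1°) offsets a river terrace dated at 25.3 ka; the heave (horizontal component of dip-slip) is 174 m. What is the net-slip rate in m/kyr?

dip-slip = heave / cos(dip) = 174 / cos(30°) = 200.9 m
net slip = dip-slip / sin(rake) = 200.9 / sin(59.1°) = 234.2 m
rate = 234.2 m / 25.3 ka = 0.00926 m/yr = 9.26 m/kyr

9.26 m/kyr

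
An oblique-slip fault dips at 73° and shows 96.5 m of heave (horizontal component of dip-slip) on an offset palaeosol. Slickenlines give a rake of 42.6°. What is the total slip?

dip-slip = heave / cos(dip) = 96.5 / cos(73°) = 330.1 m
net slip = dip-slip / sin(rake) = 330.1 / sin(42.6°) = 488 m

488 m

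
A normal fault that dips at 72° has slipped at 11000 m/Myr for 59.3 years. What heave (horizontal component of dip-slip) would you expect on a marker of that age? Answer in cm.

20.2 cm

dip-slip = rate × time = 11000 m/Myr × 59.3 years = 0.6523 m
heave = dip-slip × cos(dip) = 0.6523 × cos(72°) = 0.202 m = 20.2 cm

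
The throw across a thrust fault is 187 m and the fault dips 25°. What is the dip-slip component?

dip-slip = throw / sin(dip) = 187 / sin(25°) = 442 m

442 m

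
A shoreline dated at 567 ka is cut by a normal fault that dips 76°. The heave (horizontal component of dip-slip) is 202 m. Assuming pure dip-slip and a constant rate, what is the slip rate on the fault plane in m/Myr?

dip-slip = heave / cos(dip) = 202 m / cos(76°) = 835 m
rate = 835 m / 567 ka = 0.00147 m/yr = 1470 m/Myr

1470 m/Myr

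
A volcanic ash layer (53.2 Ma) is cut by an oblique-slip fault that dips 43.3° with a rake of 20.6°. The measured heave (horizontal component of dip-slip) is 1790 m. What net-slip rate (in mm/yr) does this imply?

dip-slip = heave / cos(dip) = 1790 / cos(43.3°) = 2460 m
net slip = dip-slip / sin(rake) = 2460 / sin(20.6°) = 6991 m
rate = 6991 m / 53.2 Ma = 0.000131 m/yr = 0.131 mm/yr

0.131 mm/yr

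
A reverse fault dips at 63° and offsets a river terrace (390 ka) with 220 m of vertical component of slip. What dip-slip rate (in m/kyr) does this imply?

0.633 m/kyr

dip-slip = throw / sin(dip) = 220 m / sin(63°) = 246.9 m
rate = 246.9 m / 390 ka = 0.000633 m/yr = 0.633 m/kyr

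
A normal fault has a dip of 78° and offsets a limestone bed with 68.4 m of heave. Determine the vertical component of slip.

throw = heave × tan(dip) = 68.4 × tan(78°) = 322 m

322 m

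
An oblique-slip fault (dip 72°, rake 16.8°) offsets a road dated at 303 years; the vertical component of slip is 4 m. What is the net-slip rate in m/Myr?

dip-slip = throw / sin(dip) = 4 / sin(72°) = 4.206 m
net slip = dip-slip / sin(rake) = 4.206 / sin(16.8°) = 14.55 m
rate = 14.55 m / 303 years = 0.0480 m/yr = 48000 m/Myr

48000 m/Myr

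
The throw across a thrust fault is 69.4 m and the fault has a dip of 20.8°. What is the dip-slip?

195 m

dip-slip = throw / sin(dip) = 69.4 / sin(20.8°) = 195 m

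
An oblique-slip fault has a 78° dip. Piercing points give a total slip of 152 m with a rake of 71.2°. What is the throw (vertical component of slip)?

dip-slip = net slip × sin(rake) = 152 m × sin(71.2°) = 143.9 m
throw = dip-slip × sin(dip) = 143.9 × sin(78°) = 141 m

141 m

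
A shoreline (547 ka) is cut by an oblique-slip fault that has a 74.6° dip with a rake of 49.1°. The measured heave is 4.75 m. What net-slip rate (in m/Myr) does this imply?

43.3 m/Myr

dip-slip = heave / cos(dip) = 4.75 / cos(74.6°) = 17.89 m
net slip = dip-slip / sin(rake) = 17.89 / sin(49.1°) = 23.66 m
rate = 23.66 m / 547 ka = 0.0000433 m/yr = 43.3 m/Myr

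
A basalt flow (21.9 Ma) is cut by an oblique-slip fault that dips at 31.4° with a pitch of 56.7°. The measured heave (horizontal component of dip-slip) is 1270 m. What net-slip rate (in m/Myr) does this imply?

dip-slip = heave / cos(dip) = 1270 / cos(31.4°) = 1488 m
net slip = dip-slip / sin(rake) = 1488 / sin(56.7°) = 1780 m
rate = 1780 m / 21.9 Ma = 0.0000813 m/yr = 81.3 m/Myr

81.3 m/Myr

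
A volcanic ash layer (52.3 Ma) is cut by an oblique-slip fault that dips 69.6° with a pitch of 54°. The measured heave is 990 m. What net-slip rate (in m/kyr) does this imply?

0.0671 m/kyr

dip-slip = heave / cos(dip) = 990 / cos(69.6°) = 2840 m
net slip = dip-slip / sin(rake) = 2840 / sin(54°) = 3511 m
rate = 3511 m / 52.3 Ma = 0.0000671 m/yr = 0.0671 m/kyr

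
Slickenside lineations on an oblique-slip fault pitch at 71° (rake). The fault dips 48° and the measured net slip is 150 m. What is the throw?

105 m

dip-slip = net slip × sin(rake) = 150 m × sin(71°) = 141.8 m
throw = dip-slip × sin(dip) = 141.8 × sin(48°) = 105 m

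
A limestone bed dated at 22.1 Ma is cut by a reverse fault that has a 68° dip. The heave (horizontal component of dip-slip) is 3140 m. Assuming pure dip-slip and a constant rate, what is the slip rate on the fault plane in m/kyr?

0.379 m/kyr

dip-slip = heave / cos(dip) = 3140 m / cos(68°) = 8382 m
rate = 8382 m / 22.1 Ma = 0.000379 m/yr = 0.379 m/kyr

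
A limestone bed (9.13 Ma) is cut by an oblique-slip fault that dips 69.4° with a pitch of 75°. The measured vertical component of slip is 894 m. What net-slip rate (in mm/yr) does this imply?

dip-slip = throw / sin(dip) = 894 / sin(69.4°) = 955.1 m
net slip = dip-slip / sin(rake) = 955.1 / sin(75°) = 988.8 m
rate = 988.8 m / 9.13 Ma = 0.000108 m/yr = 0.108 mm/yr

0.108 mm/yr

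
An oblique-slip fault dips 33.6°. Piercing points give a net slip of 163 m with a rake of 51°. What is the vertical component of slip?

70.1 m

dip-slip = net slip × sin(rake) = 163 m × sin(51°) = 126.7 m
throw = dip-slip × sin(dip) = 126.7 × sin(33.6°) = 70.1 m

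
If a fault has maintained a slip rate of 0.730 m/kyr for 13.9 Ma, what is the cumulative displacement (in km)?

slip = rate × time = 0.730 m/kyr × 13.9 Ma = 10100 m = 10.1 km

10.1 km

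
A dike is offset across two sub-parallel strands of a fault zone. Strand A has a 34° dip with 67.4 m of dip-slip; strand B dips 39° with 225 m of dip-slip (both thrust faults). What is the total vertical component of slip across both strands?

179 m

throw_A = 67.4 × sin(34°) = 37.69 m
throw_B = 225 × sin(39°) = 141.6 m
total = 37.69 + 141.6 = 179 m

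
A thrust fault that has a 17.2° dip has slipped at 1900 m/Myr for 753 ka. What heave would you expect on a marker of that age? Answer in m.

1370 m

dip-slip = rate × time = 1900 m/Myr × 753 ka = 1431 m
heave = dip-slip × cos(dip) = 1431 × cos(17.2°) = 1370 m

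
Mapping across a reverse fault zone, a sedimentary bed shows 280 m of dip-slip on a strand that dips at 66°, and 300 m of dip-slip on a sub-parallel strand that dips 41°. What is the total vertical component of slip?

throw_A = 280 × sin(66°) = 255.8 m
throw_B = 300 × sin(41°) = 196.8 m
total = 255.8 + 196.8 = 453 m

453 m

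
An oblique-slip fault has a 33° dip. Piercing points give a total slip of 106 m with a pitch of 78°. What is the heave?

87 m

dip-slip = net slip × sin(rake) = 106 m × sin(78°) = 103.7 m
heave = dip-slip × cos(dip) = 103.7 × cos(33°) = 87 m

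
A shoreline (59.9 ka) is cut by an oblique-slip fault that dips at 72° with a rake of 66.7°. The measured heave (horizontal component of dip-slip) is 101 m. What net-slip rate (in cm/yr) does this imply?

0.594 cm/yr

dip-slip = heave / cos(dip) = 101 / cos(72°) = 326.8 m
net slip = dip-slip / sin(rake) = 326.8 / sin(66.7°) = 355.9 m
rate = 355.9 m / 59.9 ka = 0.00594 m/yr = 0.594 cm/yr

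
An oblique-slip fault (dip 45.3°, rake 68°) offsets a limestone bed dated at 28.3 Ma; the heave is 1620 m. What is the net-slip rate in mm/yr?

0.0878 mm/yr

dip-slip = heave / cos(dip) = 1620 / cos(45.3°) = 2303 m
net slip = dip-slip / sin(rake) = 2303 / sin(68°) = 2484 m
rate = 2484 m / 28.3 Ma = 0.0000878 m/yr = 0.0878 mm/yr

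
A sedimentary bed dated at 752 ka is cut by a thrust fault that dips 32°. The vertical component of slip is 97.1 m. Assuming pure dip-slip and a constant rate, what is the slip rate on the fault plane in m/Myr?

244 m/Myr

dip-slip = throw / sin(dip) = 97.1 m / sin(32°) = 183.2 m
rate = 183.2 m / 752 ka = 0.000244 m/yr = 244 m/Myr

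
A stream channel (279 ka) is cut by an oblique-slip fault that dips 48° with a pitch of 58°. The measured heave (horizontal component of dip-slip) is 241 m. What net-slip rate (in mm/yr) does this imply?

1.52 mm/yr

dip-slip = heave / cos(dip) = 241 / cos(48°) = 360.2 m
net slip = dip-slip / sin(rake) = 360.2 / sin(58°) = 424.7 m
rate = 424.7 m / 279 ka = 0.00152 m/yr = 1.52 mm/yr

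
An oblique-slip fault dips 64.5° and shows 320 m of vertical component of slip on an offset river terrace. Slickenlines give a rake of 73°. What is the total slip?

dip-slip = throw / sin(dip) = 320 / sin(64.5°) = 354.5 m
net slip = dip-slip / sin(rake) = 354.5 / sin(73°) = 371 m

371 m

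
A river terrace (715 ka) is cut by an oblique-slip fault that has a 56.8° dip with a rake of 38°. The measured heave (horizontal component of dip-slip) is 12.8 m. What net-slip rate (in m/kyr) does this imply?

dip-slip = heave / cos(dip) = 12.8 / cos(56.8°) = 23.38 m
net slip = dip-slip / sin(rake) = 23.38 / sin(38°) = 37.97 m
rate = 37.97 m / 715 ka = 0.0000531 m/yr = 0.0531 m/kyr

0.0531 m/kyr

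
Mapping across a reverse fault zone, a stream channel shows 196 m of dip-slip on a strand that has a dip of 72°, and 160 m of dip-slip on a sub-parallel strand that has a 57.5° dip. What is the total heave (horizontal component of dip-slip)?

heave_A = 196 × cos(72°) = 60.57 m
heave_B = 160 × cos(57.5°) = 85.97 m
total = 60.57 + 85.97 = 147 m

147 m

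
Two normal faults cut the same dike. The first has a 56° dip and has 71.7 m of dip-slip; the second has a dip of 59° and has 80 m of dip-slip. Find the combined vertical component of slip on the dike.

128 m

throw_A = 71.7 × sin(56°) = 59.44 m
throw_B = 80 × sin(59°) = 68.57 m
total = 59.44 + 68.57 = 128 m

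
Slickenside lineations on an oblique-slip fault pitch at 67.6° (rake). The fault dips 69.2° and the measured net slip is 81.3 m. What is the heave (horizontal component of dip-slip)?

26.7 m

dip-slip = net slip × sin(rake) = 81.3 m × sin(67.6°) = 75.17 m
heave = dip-slip × cos(dip) = 75.17 × cos(69.2°) = 26.7 m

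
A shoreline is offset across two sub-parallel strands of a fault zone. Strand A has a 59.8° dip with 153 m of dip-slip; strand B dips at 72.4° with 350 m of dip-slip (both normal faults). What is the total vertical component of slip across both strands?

466 m

throw_A = 153 × sin(59.8°) = 132.2 m
throw_B = 350 × sin(72.4°) = 333.6 m
total = 132.2 + 333.6 = 466 m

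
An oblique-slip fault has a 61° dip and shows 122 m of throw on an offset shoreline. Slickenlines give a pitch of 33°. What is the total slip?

dip-slip = throw / sin(dip) = 122 / sin(61°) = 139.5 m
net slip = dip-slip / sin(rake) = 139.5 / sin(33°) = 256 m

256 m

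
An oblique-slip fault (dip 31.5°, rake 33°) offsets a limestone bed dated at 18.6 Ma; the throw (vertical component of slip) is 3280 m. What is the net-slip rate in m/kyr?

dip-slip = throw / sin(dip) = 3280 / sin(31.5°) = 6278 m
net slip = dip-slip / sin(rake) = 6278 / sin(33°) = 11530 m
rate = 11530 m / 18.6 Ma = 0.000620 m/yr = 0.620 m/kyr

0.620 m/kyr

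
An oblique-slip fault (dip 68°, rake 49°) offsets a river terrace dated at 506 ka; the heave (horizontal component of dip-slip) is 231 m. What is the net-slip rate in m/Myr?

1610 m/Myr

dip-slip = heave / cos(dip) = 231 / cos(68°) = 616.6 m
net slip = dip-slip / sin(rake) = 616.6 / sin(49°) = 817.1 m
rate = 817.1 m / 506 ka = 0.00161 m/yr = 1610 m/Myr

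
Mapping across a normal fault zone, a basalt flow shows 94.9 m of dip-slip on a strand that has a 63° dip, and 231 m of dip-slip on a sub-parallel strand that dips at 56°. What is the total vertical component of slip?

276 m

throw_A = 94.9 × sin(63°) = 84.56 m
throw_B = 231 × sin(56°) = 191.5 m
total = 84.56 + 191.5 = 276 m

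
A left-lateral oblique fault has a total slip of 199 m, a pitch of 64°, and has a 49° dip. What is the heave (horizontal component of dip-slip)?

117 m

dip-slip = net slip × sin(rake) = 199 m × sin(64°) = 178.9 m
heave = dip-slip × cos(dip) = 178.9 × cos(49°) = 117 m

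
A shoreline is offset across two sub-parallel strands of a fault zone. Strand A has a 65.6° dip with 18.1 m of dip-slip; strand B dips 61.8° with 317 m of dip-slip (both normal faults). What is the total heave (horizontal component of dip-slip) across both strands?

heave_A = 18.1 × cos(65.6°) = 7.477 m
heave_B = 317 × cos(61.8°) = 149.8 m
total = 7.477 + 149.8 = 157 m

157 m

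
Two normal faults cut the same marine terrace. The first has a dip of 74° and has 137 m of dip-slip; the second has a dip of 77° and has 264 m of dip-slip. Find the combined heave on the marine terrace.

heave_A = 137 × cos(74°) = 37.76 m
heave_B = 264 × cos(77°) = 59.39 m
total = 37.76 + 59.39 = 97.1 m

97.1 m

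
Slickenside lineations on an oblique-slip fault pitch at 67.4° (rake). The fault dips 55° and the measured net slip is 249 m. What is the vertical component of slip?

188 m

dip-slip = net slip × sin(rake) = 249 m × sin(67.4°) = 229.9 m
throw = dip-slip × sin(dip) = 229.9 × sin(55°) = 188 m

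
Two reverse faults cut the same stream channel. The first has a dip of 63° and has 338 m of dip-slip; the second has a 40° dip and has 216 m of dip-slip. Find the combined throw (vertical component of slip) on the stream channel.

throw_A = 338 × sin(63°) = 301.2 m
throw_B = 216 × sin(40°) = 138.8 m
total = 301.2 + 138.8 = 440 m

440 m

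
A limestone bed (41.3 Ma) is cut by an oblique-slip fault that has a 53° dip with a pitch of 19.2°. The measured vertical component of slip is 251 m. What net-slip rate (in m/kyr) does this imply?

dip-slip = throw / sin(dip) = 251 / sin(53°) = 314.3 m
net slip = dip-slip / sin(rake) = 314.3 / sin(19.2°) = 955.7 m
rate = 955.7 m / 41.3 Ma = 0.0000231 m/yr = 0.0231 m/kyr

0.0231 m/kyr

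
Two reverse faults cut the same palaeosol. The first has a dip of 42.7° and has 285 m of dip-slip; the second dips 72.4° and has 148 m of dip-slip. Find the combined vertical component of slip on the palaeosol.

throw_A = 285 × sin(42.7°) = 193.3 m
throw_B = 148 × sin(72.4°) = 141.1 m
total = 193.3 + 141.1 = 334 m

334 m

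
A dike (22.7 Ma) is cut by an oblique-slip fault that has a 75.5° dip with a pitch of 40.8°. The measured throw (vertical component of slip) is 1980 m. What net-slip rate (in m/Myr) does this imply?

138 m/Myr

dip-slip = throw / sin(dip) = 1980 / sin(75.5°) = 2045 m
net slip = dip-slip / sin(rake) = 2045 / sin(40.8°) = 3130 m
rate = 3130 m / 22.7 Ma = 0.000138 m/yr = 138 m/Myr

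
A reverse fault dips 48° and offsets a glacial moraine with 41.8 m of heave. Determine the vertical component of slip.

throw = heave × tan(dip) = 41.8 × tan(48°) = 46.4 m

46.4 m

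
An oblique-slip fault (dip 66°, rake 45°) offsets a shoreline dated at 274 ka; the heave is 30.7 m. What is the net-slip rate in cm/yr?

dip-slip = heave / cos(dip) = 30.7 / cos(66°) = 75.48 m
net slip = dip-slip / sin(rake) = 75.48 / sin(45°) = 106.7 m
rate = 106.7 m / 274 ka = 0.000390 m/yr = 0.0390 cm/yr

0.0390 cm/yr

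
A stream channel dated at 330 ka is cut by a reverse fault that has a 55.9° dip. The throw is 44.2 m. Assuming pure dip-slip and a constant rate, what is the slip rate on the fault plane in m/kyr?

0.162 m/kyr

dip-slip = throw / sin(dip) = 44.2 m / sin(55.9°) = 53.38 m
rate = 53.38 m / 330 ka = 0.000162 m/yr = 0.162 m/kyr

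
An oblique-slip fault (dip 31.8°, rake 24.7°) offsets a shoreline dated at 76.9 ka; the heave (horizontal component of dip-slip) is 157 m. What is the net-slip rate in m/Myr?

5750 m/Myr

dip-slip = heave / cos(dip) = 157 / cos(31.8°) = 184.7 m
net slip = dip-slip / sin(rake) = 184.7 / sin(24.7°) = 442.1 m
rate = 442.1 m / 76.9 ka = 0.00575 m/yr = 5750 m/Myr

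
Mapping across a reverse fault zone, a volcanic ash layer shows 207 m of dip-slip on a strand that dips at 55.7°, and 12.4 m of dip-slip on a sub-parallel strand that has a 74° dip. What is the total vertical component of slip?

183 m

throw_A = 207 × sin(55.7°) = 171 m
throw_B = 12.4 × sin(74°) = 11.92 m
total = 171 + 11.92 = 183 m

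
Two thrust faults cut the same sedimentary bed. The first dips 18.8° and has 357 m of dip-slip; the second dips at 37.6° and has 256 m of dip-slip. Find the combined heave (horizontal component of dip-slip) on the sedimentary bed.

heave_A = 357 × cos(18.8°) = 338 m
heave_B = 256 × cos(37.6°) = 202.8 m
total = 338 + 202.8 = 541 m

541 m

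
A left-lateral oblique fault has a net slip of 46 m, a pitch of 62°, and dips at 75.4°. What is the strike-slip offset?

21.6 m

strike-slip = net slip × cos(rake) = 46 m × cos(62°) = 21.6 m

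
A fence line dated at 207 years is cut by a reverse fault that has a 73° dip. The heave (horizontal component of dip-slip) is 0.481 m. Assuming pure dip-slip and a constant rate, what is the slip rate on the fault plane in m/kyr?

7.95 m/kyr

dip-slip = heave / cos(dip) = 0.481 m / cos(73°) = 1.645 m
rate = 1.645 m / 207 years = 0.00795 m/yr = 7.95 m/kyr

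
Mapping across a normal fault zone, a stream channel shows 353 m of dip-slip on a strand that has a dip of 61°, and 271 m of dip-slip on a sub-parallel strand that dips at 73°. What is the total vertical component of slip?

throw_A = 353 × sin(61°) = 308.7 m
throw_B = 271 × sin(73°) = 259.2 m
total = 308.7 + 259.2 = 568 m

568 m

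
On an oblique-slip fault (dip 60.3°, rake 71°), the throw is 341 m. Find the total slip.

dip-slip = throw / sin(dip) = 341 / sin(60.3°) = 392.6 m
net slip = dip-slip / sin(rake) = 392.6 / sin(71°) = 415 m

415 m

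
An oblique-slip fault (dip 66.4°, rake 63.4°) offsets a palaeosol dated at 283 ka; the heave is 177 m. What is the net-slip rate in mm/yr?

1.75 mm/yr

dip-slip = heave / cos(dip) = 177 / cos(66.4°) = 442.1 m
net slip = dip-slip / sin(rake) = 442.1 / sin(63.4°) = 494.4 m
rate = 494.4 m / 283 ka = 0.00175 m/yr = 1.75 mm/yr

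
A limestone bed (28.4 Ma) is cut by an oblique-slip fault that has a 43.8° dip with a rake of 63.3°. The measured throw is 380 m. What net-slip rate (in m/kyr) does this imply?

0.0216 m/kyr

dip-slip = throw / sin(dip) = 380 / sin(43.8°) = 549 m
net slip = dip-slip / sin(rake) = 549 / sin(63.3°) = 614.5 m
rate = 614.5 m / 28.4 Ma = 0.0000216 m/yr = 0.0216 m/kyr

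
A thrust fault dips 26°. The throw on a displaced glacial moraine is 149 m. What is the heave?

heave = throw / tan(dip) = 149 / tan(26°) = 305 m

305 m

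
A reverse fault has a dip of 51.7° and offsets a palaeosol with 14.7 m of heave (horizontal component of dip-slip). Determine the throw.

throw = heave × tan(dip) = 14.7 × tan(51.7°) = 18.6 m

18.6 m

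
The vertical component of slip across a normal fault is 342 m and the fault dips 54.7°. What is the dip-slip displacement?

419 m

dip-slip = throw / sin(dip) = 342 / sin(54.7°) = 419 m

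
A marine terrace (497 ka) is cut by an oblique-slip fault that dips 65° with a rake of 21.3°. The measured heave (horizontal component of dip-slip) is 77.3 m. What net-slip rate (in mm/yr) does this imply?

dip-slip = heave / cos(dip) = 77.3 / cos(65°) = 182.9 m
net slip = dip-slip / sin(rake) = 182.9 / sin(21.3°) = 503.5 m
rate = 503.5 m / 497 ka = 0.00101 m/yr = 1.01 mm/yr

1.01 mm/yr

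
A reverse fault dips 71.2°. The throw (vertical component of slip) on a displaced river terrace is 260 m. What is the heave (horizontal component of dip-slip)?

heave = throw / tan(dip) = 260 / tan(71.2°) = 88.5 m

88.5 m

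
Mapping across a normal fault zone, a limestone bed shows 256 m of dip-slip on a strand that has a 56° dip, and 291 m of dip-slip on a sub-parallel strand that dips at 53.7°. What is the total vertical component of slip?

throw_A = 256 × sin(56°) = 212.2 m
throw_B = 291 × sin(53.7°) = 234.5 m
total = 212.2 + 234.5 = 447 m

447 m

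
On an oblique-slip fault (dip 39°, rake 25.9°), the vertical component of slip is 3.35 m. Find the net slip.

dip-slip = throw / sin(dip) = 3.35 / sin(39°) = 5.323 m
net slip = dip-slip / sin(rake) = 5.323 / sin(25.9°) = 12.2 m

12.2 m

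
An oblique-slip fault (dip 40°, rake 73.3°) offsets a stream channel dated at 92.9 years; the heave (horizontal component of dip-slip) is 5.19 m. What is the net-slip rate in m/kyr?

dip-slip = heave / cos(dip) = 5.19 / cos(40°) = 6.775 m
net slip = dip-slip / sin(rake) = 6.775 / sin(73.3°) = 7.073 m
rate = 7.073 m / 92.9 years = 0.0761 m/yr = 76.1 m/kyr

76.1 m/kyr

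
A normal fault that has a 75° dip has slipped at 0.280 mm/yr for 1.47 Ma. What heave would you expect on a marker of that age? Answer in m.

dip-slip = rate × time = 0.280 mm/yr × 1.47 Ma = 411.6 m
heave = dip-slip × cos(dip) = 411.6 × cos(75°) = 107 m

107 m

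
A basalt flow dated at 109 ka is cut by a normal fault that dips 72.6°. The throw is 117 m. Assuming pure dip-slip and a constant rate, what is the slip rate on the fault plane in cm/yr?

0.112 cm/yr

dip-slip = throw / sin(dip) = 117 m / sin(72.6°) = 122.6 m
rate = 122.6 m / 109 ka = 0.00112 m/yr = 0.112 cm/yr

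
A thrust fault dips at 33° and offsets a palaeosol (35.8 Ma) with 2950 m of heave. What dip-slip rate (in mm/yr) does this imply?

dip-slip = heave / cos(dip) = 2950 m / cos(33°) = 3517 m
rate = 3517 m / 35.8 Ma = 0.0000983 m/yr = 0.0983 mm/yr

0.0983 mm/yr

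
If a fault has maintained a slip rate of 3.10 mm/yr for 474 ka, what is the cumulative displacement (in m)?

slip = rate × time = 3.10 mm/yr × 474 ka = 1470 m

1470 m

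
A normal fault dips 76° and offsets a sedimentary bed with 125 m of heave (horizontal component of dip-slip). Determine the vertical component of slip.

501 m

throw = heave × tan(dip) = 125 × tan(76°) = 501 m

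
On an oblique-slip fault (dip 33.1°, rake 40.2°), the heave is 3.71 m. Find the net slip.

6.86 m

dip-slip = heave / cos(dip) = 3.71 / cos(33.1°) = 4.429 m
net slip = dip-slip / sin(rake) = 4.429 / sin(40.2°) = 6.86 m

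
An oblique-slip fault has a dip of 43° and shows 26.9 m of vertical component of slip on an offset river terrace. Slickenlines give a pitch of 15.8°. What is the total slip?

145 m

dip-slip = throw / sin(dip) = 26.9 / sin(43°) = 39.44 m
net slip = dip-slip / sin(rake) = 39.44 / sin(15.8°) = 145 m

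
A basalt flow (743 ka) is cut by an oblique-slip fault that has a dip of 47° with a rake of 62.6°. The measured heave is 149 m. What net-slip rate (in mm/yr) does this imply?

0.331 mm/yr

dip-slip = heave / cos(dip) = 149 / cos(47°) = 218.5 m
net slip = dip-slip / sin(rake) = 218.5 / sin(62.6°) = 246.1 m
rate = 246.1 m / 743 ka = 0.000331 m/yr = 0.331 mm/yr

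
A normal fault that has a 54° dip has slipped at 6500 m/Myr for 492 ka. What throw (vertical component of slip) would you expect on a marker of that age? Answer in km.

2.59 km

dip-slip = rate × time = 6500 m/Myr × 492 ka = 3198 m
throw = dip-slip × sin(dip) = 3198 × sin(54°) = 2590 m = 2.59 km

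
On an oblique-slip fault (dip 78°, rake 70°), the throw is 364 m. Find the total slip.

396 m

dip-slip = throw / sin(dip) = 364 / sin(78°) = 372.1 m
net slip = dip-slip / sin(rake) = 372.1 / sin(70°) = 396 m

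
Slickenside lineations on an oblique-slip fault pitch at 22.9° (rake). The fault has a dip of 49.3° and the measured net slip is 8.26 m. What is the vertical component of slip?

2.44 m

dip-slip = net slip × sin(rake) = 8.26 m × sin(22.9°) = 3.214 m
throw = dip-slip × sin(dip) = 3.214 × sin(49.3°) = 2.44 m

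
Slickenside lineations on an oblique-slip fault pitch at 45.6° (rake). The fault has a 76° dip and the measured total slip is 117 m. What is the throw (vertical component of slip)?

dip-slip = net slip × sin(rake) = 117 m × sin(45.6°) = 83.59 m
throw = dip-slip × sin(dip) = 83.59 × sin(76°) = 81.1 m

81.1 m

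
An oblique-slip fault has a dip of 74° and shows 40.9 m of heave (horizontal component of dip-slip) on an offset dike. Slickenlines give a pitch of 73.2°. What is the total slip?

155 m

dip-slip = heave / cos(dip) = 40.9 / cos(74°) = 148.4 m
net slip = dip-slip / sin(rake) = 148.4 / sin(73.2°) = 155 m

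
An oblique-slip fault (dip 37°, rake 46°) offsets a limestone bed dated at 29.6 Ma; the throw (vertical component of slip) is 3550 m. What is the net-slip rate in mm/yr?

0.277 mm/yr

dip-slip = throw / sin(dip) = 3550 / sin(37°) = 5899 m
net slip = dip-slip / sin(rake) = 5899 / sin(46°) = 8200 m
rate = 8200 m / 29.6 Ma = 0.000277 m/yr = 0.277 mm/yr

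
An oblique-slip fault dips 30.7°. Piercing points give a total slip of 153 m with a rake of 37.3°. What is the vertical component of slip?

dip-slip = net slip × sin(rake) = 153 m × sin(37.3°) = 92.72 m
throw = dip-slip × sin(dip) = 92.72 × sin(30.7°) = 47.3 m

47.3 m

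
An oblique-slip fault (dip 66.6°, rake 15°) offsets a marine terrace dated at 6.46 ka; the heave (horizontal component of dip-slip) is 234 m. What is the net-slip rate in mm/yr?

352 mm/yr

dip-slip = heave / cos(dip) = 234 / cos(66.6°) = 589.2 m
net slip = dip-slip / sin(rake) = 589.2 / sin(15°) = 2276 m
rate = 2276 m / 6.46 ka = 0.352 m/yr = 352 mm/yr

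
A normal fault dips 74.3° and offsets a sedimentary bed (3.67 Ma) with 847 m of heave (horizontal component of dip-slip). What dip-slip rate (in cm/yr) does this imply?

0.0853 cm/yr

dip-slip = heave / cos(dip) = 847 m / cos(74.3°) = 3130 m
rate = 3130 m / 3.67 Ma = 0.000853 m/yr = 0.0853 cm/yr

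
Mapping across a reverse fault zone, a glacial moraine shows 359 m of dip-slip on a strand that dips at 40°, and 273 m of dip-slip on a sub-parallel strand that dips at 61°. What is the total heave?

407 m

heave_A = 359 × cos(40°) = 275 m
heave_B = 273 × cos(61°) = 132.4 m
total = 275 + 132.4 = 407 m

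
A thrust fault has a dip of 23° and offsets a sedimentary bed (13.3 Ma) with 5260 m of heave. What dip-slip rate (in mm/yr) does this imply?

dip-slip = heave / cos(dip) = 5260 m / cos(23°) = 5714 m
rate = 5714 m / 13.3 Ma = 0.000430 m/yr = 0.430 mm/yr

0.430 mm/yr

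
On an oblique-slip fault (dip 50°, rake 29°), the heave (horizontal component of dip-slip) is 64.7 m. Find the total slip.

208 m

dip-slip = heave / cos(dip) = 64.7 / cos(50°) = 100.7 m
net slip = dip-slip / sin(rake) = 100.7 / sin(29°) = 208 m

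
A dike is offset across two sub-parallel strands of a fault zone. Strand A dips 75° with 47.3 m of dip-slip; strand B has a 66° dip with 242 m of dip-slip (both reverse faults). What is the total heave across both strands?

111 m

heave_A = 47.3 × cos(75°) = 12.24 m
heave_B = 242 × cos(66°) = 98.43 m
total = 12.24 + 98.43 = 111 m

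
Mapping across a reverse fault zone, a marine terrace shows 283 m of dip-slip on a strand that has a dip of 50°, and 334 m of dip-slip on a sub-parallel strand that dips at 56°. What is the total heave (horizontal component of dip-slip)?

369 m

heave_A = 283 × cos(50°) = 181.9 m
heave_B = 334 × cos(56°) = 186.8 m
total = 181.9 + 186.8 = 369 m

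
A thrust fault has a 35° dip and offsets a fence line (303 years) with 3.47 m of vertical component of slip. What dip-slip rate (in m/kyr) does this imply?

20 m/kyr

dip-slip = throw / sin(dip) = 3.47 m / sin(35°) = 6.050 m
rate = 6.050 m / 303 years = 0.0200 m/yr = 20 m/kyr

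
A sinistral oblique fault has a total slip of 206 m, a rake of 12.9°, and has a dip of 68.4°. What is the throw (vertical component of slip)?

42.8 m

dip-slip = net slip × sin(rake) = 206 m × sin(12.9°) = 45.99 m
throw = dip-slip × sin(dip) = 45.99 × sin(68.4°) = 42.8 m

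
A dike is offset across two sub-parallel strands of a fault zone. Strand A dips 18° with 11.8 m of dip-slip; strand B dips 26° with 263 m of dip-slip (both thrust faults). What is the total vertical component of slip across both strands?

throw_A = 11.8 × sin(18°) = 3.646 m
throw_B = 263 × sin(26°) = 115.3 m
total = 3.646 + 115.3 = 119 m

119 m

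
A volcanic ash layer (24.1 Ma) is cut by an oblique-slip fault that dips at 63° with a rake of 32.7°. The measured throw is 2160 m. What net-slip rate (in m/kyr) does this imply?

0.186 m/kyr

dip-slip = throw / sin(dip) = 2160 / sin(63°) = 2424 m
net slip = dip-slip / sin(rake) = 2424 / sin(32.7°) = 4487 m
rate = 4487 m / 24.1 Ma = 0.000186 m/yr = 0.186 m/kyr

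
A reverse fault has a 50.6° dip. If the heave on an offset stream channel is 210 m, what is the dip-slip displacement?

dip-slip = heave / cos(dip) = 210 / cos(50.6°) = 331 m

331 m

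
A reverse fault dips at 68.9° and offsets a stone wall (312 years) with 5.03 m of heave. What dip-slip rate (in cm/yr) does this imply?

dip-slip = heave / cos(dip) = 5.03 m / cos(68.9°) = 13.97 m
rate = 13.97 m / 312 years = 0.0448 m/yr = 4.48 cm/yr

4.48 cm/yr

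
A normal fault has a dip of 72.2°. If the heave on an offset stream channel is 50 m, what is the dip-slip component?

164 m

dip-slip = heave / cos(dip) = 50 / cos(72.2°) = 164 m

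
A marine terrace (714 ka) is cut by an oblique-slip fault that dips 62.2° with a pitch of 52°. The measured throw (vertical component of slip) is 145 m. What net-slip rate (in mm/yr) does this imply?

0.291 mm/yr

dip-slip = throw / sin(dip) = 145 / sin(62.2°) = 163.9 m
net slip = dip-slip / sin(rake) = 163.9 / sin(52°) = 208 m
rate = 208 m / 714 ka = 0.000291 m/yr = 0.291 mm/yr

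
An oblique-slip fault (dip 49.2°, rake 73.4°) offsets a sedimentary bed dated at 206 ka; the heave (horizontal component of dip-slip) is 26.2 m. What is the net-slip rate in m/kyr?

dip-slip = heave / cos(dip) = 26.2 / cos(49.2°) = 40.10 m
net slip = dip-slip / sin(rake) = 40.10 / sin(73.4°) = 41.84 m
rate = 41.84 m / 206 ka = 0.000203 m/yr = 0.203 m/kyr

0.203 m/kyr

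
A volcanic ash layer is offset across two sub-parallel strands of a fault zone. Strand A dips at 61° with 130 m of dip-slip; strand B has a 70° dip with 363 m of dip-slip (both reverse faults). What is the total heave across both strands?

heave_A = 130 × cos(61°) = 63.03 m
heave_B = 363 × cos(70°) = 124.2 m
total = 63.03 + 124.2 = 187 m

187 m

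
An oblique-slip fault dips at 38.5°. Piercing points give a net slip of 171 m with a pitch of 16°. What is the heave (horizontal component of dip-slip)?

dip-slip = net slip × sin(rake) = 171 m × sin(16°) = 47.13 m
heave = dip-slip × cos(dip) = 47.13 × cos(38.5°) = 36.9 m

36.9 m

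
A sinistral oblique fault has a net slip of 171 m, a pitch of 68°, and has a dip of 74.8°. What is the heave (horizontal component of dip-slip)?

41.6 m

dip-slip = net slip × sin(rake) = 171 m × sin(68°) = 158.5 m
heave = dip-slip × cos(dip) = 158.5 × cos(74.8°) = 41.6 m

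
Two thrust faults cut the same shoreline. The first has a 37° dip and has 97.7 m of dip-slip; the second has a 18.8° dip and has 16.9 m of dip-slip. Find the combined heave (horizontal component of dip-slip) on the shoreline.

heave_A = 97.7 × cos(37°) = 78.03 m
heave_B = 16.9 × cos(18.8°) = 16 m
total = 78.03 + 16 = 94 m

94 m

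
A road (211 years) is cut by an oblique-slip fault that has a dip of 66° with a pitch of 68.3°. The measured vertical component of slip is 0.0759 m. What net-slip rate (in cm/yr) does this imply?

0.0424 cm/yr

dip-slip = throw / sin(dip) = 0.0759 / sin(66°) = 0.08308 m
net slip = dip-slip / sin(rake) = 0.08308 / sin(68.3°) = 0.08942 m
rate = 0.08942 m / 211 years = 0.000424 m/yr = 0.0424 cm/yr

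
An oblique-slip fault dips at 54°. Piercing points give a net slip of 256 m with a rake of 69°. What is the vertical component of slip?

193 m

dip-slip = net slip × sin(rake) = 256 m × sin(69°) = 239 m
throw = dip-slip × sin(dip) = 239 × sin(54°) = 193 m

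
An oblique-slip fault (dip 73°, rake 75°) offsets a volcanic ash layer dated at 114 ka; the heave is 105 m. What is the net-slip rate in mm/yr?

3.26 mm/yr

dip-slip = heave / cos(dip) = 105 / cos(73°) = 359.1 m
net slip = dip-slip / sin(rake) = 359.1 / sin(75°) = 371.8 m
rate = 371.8 m / 114 ka = 0.00326 m/yr = 3.26 mm/yr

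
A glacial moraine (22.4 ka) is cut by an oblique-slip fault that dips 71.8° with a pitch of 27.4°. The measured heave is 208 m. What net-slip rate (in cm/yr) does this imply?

6.46 cm/yr

dip-slip = heave / cos(dip) = 208 / cos(71.8°) = 666 m
net slip = dip-slip / sin(rake) = 666 / sin(27.4°) = 1447 m
rate = 1447 m / 22.4 ka = 0.0646 m/yr = 6.46 cm/yr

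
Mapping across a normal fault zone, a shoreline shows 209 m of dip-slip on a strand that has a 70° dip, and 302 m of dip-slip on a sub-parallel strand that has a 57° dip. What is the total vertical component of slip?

450 m

throw_A = 209 × sin(70°) = 196.4 m
throw_B = 302 × sin(57°) = 253.3 m
total = 196.4 + 253.3 = 450 m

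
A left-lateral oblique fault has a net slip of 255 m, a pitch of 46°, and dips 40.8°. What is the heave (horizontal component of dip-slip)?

139 m

dip-slip = net slip × sin(rake) = 255 m × sin(46°) = 183.4 m
heave = dip-slip × cos(dip) = 183.4 × cos(40.8°) = 139 m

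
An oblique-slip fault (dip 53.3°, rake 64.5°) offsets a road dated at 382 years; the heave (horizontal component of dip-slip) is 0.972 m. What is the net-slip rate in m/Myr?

dip-slip = heave / cos(dip) = 0.972 / cos(53.3°) = 1.626 m
net slip = dip-slip / sin(rake) = 1.626 / sin(64.5°) = 1.802 m
rate = 1.802 m / 382 years = 0.00472 m/yr = 4720 m/Myr

4720 m/Myr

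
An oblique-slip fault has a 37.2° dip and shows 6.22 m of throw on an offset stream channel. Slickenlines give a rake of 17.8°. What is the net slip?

33.7 m

dip-slip = throw / sin(dip) = 6.22 / sin(37.2°) = 10.29 m
net slip = dip-slip / sin(rake) = 10.29 / sin(17.8°) = 33.7 m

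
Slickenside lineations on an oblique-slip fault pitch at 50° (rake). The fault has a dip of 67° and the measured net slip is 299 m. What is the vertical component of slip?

dip-slip = net slip × sin(rake) = 299 m × sin(50°) = 229 m
throw = dip-slip × sin(dip) = 229 × sin(67°) = 211 m

211 m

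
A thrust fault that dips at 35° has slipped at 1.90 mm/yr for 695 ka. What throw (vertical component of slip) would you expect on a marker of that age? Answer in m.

757 m

dip-slip = rate × time = 1.90 mm/yr × 695 ka = 1320 m
throw = dip-slip × sin(dip) = 1320 × sin(35°) = 757 m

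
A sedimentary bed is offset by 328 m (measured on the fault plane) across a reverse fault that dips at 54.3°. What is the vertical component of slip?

throw = dip-slip × sin(dip) = 328 m × sin(54.3°) = 266 m

266 m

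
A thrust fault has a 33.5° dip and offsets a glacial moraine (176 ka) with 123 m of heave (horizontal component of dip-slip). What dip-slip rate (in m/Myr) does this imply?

dip-slip = heave / cos(dip) = 123 m / cos(33.5°) = 147.5 m
rate = 147.5 m / 176 ka = 0.000838 m/yr = 838 m/Myr

838 m/Myr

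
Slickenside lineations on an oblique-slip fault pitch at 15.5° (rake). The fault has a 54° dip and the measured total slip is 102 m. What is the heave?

dip-slip = net slip × sin(rake) = 102 m × sin(15.5°) = 27.26 m
heave = dip-slip × cos(dip) = 27.26 × cos(54°) = 16 m

16 m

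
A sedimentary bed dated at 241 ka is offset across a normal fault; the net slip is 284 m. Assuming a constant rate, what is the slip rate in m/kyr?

rate = 284 m / 241 ka = 0.00118 m/yr = 1.18 m/kyr

1.18 m/kyr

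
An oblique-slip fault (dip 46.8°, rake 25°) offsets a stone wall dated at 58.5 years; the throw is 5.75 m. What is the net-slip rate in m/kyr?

dip-slip = throw / sin(dip) = 5.75 / sin(46.8°) = 7.888 m
net slip = dip-slip / sin(rake) = 7.888 / sin(25°) = 18.66 m
rate = 18.66 m / 58.5 years = 0.319 m/yr = 319 m/kyr

319 m/kyr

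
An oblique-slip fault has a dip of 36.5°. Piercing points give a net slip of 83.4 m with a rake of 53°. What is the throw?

dip-slip = net slip × sin(rake) = 83.4 m × sin(53°) = 66.61 m
throw = dip-slip × sin(dip) = 66.61 × sin(36.5°) = 39.6 m

39.6 m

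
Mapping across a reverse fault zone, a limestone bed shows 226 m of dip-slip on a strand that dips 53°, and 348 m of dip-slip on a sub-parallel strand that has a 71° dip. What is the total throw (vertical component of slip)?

510 m

throw_A = 226 × sin(53°) = 180.5 m
throw_B = 348 × sin(71°) = 329 m
total = 180.5 + 329 = 510 m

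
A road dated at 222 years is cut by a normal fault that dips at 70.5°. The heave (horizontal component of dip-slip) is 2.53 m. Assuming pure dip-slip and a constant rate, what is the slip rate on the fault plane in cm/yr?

3.41 cm/yr

dip-slip = heave / cos(dip) = 2.53 m / cos(70.5°) = 7.579 m
rate = 7.579 m / 222 years = 0.0341 m/yr = 3.41 cm/yr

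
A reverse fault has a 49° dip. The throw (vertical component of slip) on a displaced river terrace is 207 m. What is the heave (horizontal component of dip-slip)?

heave = throw / tan(dip) = 207 / tan(49°) = 180 m

180 m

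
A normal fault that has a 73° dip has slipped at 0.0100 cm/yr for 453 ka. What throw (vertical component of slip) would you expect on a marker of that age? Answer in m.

43.3 m

dip-slip = rate × time = 0.0100 cm/yr × 453 ka = 45.30 m
throw = dip-slip × sin(dip) = 45.30 × sin(73°) = 43.3 m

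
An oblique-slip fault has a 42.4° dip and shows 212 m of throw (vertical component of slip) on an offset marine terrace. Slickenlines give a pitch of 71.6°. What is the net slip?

331 m

dip-slip = throw / sin(dip) = 212 / sin(42.4°) = 314.4 m
net slip = dip-slip / sin(rake) = 314.4 / sin(71.6°) = 331 m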